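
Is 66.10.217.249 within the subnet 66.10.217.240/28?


Subnet network: 66.10.217.240
Test IP AND mask: 66.10.217.240
Yes, 66.10.217.249 is in 66.10.217.240/28


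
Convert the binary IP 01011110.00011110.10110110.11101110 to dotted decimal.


01011110 = 94
00011110 = 30
10110110 = 182
11101110 = 238
IP: 94.30.182.238


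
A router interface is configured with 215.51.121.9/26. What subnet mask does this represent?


/26 means 26 network bits, 6 host bits
Binary: 11111111111111111111111111000000
Mask: 255.255.255.192


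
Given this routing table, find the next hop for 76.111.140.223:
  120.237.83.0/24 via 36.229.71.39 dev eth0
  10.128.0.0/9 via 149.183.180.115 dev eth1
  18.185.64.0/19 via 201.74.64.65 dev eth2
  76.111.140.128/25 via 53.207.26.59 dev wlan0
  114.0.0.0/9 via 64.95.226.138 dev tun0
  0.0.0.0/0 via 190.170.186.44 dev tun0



Longest prefix match for 76.111.140.223:
  /24 120.237.83.0: no
  /9 10.128.0.0: no
  /19 18.185.64.0: no
  /25 76.111.140.128: MATCH
  /9 114.0.0.0: no
  /0 0.0.0.0: MATCH
Selected: next-hop 53.207.26.59 via wlan0 (matched /25)


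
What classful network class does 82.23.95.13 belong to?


First octet: 82
Binary: 01010010
0xxxxxxx -> Class A (1-126)
Class A, default mask 255.0.0.0 (/8)


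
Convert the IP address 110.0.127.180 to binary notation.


110 = 01101110
0 = 00000000
127 = 01111111
180 = 10110100
Binary: 01101110.00000000.01111111.10110100


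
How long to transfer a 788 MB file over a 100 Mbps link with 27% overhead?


Effective throughput = 100 * (1 - 27/100) = 73 Mbps
File size in Mb = 788 * 8 = 6304 Mb
Time = 6304 / 73
Time = 86.3562 seconds


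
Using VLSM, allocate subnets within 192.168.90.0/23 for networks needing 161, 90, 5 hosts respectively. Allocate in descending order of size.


161 hosts -> /24 (254 usable): 192.168.90.0/24
90 hosts -> /25 (126 usable): 192.168.91.0/25
5 hosts -> /29 (6 usable): 192.168.91.128/29
Allocation: 192.168.90.0/24 (161 hosts, 254 usable); 192.168.91.0/25 (90 hosts, 126 usable); 192.168.91.128/29 (5 hosts, 6 usable)


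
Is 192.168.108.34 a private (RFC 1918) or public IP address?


RFC 1918 private ranges:
  10.0.0.0/8 (10.0.0.0 - 10.255.255.255)
  172.16.0.0/12 (172.16.0.0 - 172.31.255.255)
  192.168.0.0/16 (192.168.0.0 - 192.168.255.255)
Private (in 192.168.0.0/16)


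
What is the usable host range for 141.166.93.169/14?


Network: 141.164.0.0
Broadcast: 141.167.255.255
First usable = network + 1
Last usable = broadcast - 1
Range: 141.164.0.1 to 141.167.255.254


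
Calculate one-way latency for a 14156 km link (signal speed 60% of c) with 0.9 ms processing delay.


Speed = 0.6 * 3e5 km/s = 180000 km/s
Propagation delay = 14156 / 180000 = 0.0786 s = 78.6444 ms
Processing delay = 0.9 ms
Total one-way latency = 79.5444 ms


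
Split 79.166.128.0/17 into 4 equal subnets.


New prefix = 17 + 2 = 19
Each subnet has 8192 addresses
  79.166.128.0/19
  79.166.160.0/19
  79.166.192.0/19
  79.166.224.0/19
Subnets: 79.166.128.0/19, 79.166.160.0/19, 79.166.192.0/19, 79.166.224.0/19


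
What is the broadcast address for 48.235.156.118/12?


Network: 48.224.0.0/12
Host bits = 20
Set all host bits to 1:
Broadcast: 48.239.255.255


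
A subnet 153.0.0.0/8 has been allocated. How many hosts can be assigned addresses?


Host bits = 32 - 8 = 24
Total addresses = 2^24 = 16777216
Usable = total - 2 (network and broadcast)
Usable hosts: 16777214


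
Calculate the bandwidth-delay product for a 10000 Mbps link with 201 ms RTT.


BDP = bandwidth * RTT
= 10000 Mbps * 201 ms
= 10000 * 1e6 * 201 / 1000 bits
= 2010000000 bits
= 251250000 bytes
= 245361.3281 KB
BDP = 2010000000 bits (251250000 bytes)


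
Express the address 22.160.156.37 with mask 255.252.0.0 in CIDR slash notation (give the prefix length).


Binary: 11111111.11111100.00000000.00000000
Count leading 1s
Prefix: /14


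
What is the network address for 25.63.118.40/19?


IP:   00011001.00111111.01110110.00101000
Mask: 11111111.11111111.11100000.00000000
AND operation:
Net:  00011001.00111111.01100000.00000000
Network: 25.63.96.0/19


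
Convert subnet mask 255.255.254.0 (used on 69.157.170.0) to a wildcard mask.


Subnet mask: 255.255.254.0
Wildcard = 255.255.255.255 - subnet mask
255 - 255 = 0
255 - 255 = 0
255 - 254 = 1
255 - 0 = 255
Wildcard: 0.0.1.255


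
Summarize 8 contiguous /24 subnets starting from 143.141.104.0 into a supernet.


Original prefix: /24
Number of subnets: 8 = 2^3
New prefix = 24 - 3 = 21
Supernet: 143.141.104.0/21


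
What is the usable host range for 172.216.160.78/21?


Network: 172.216.160.0
Broadcast: 172.216.167.255
First usable = network + 1
Last usable = broadcast - 1
Range: 172.216.160.1 to 172.216.167.254


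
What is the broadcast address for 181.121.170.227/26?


Network: 181.121.170.192/26
Host bits = 6
Set all host bits to 1:
Broadcast: 181.121.170.255


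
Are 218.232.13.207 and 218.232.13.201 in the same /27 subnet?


Mask: 255.255.255.224
218.232.13.207 AND mask = 218.232.13.192
218.232.13.201 AND mask = 218.232.13.192
Yes, same subnet (218.232.13.192)


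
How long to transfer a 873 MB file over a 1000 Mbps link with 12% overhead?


Effective throughput = 1000 * (1 - 12/100) = 880 Mbps
File size in Mb = 873 * 8 = 6984 Mb
Time = 6984 / 880
Time = 7.9364 seconds


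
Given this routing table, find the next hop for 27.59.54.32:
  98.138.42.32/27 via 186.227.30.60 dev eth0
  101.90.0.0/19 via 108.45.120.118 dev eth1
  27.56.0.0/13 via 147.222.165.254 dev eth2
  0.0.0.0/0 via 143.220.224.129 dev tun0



Longest prefix match for 27.59.54.32:
  /27 98.138.42.32: no
  /19 101.90.0.0: no
  /13 27.56.0.0: MATCH
  /0 0.0.0.0: MATCH
Selected: next-hop 147.222.165.254 via eth2 (matched /13)


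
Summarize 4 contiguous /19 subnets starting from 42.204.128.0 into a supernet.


Original prefix: /19
Number of subnets: 4 = 2^2
New prefix = 19 - 2 = 17
Supernet: 42.204.128.0/17


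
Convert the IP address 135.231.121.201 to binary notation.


135 = 10000111
231 = 11100111
121 = 01111001
201 = 11001001
Binary: 10000111.11100111.01111001.11001001


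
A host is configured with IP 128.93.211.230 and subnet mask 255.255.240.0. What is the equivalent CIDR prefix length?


Binary: 11111111.11111111.11110000.00000000
Count leading 1s
Prefix: /20


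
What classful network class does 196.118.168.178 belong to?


First octet: 196
Binary: 11000100
110xxxxx -> Class C (192-223)
Class C, default mask 255.255.255.0 (/24)


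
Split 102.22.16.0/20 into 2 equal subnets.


New prefix = 20 + 1 = 21
Each subnet has 2048 addresses
  102.22.16.0/21
  102.22.24.0/21
Subnets: 102.22.16.0/21, 102.22.24.0/21


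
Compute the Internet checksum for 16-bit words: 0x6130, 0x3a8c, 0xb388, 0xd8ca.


Sum all words (with carry folding):
+ 0x6130 = 0x6130
+ 0x3a8c = 0x9bbc
+ 0xb388 = 0x4f45
+ 0xd8ca = 0x2810
One's complement: ~0x2810
Checksum = 0xd7ef


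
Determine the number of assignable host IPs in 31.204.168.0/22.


Host bits = 32 - 22 = 10
Total addresses = 2^10 = 1024
Usable = total - 2 (network and broadcast)
Usable hosts: 1022


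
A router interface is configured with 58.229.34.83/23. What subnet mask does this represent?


/23 means 23 network bits, 9 host bits
Binary: 11111111111111111111111000000000
Mask: 255.255.254.0


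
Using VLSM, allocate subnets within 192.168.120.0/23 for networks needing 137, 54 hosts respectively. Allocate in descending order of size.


137 hosts -> /24 (254 usable): 192.168.120.0/24
54 hosts -> /26 (62 usable): 192.168.121.0/26
Allocation: 192.168.120.0/24 (137 hosts, 254 usable); 192.168.121.0/26 (54 hosts, 62 usable)


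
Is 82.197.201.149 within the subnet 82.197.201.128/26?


Subnet network: 82.197.201.128
Test IP AND mask: 82.197.201.128
Yes, 82.197.201.149 is in 82.197.201.128/26


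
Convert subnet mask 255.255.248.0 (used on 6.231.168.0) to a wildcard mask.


Subnet mask: 255.255.248.0
Wildcard = 255.255.255.255 - subnet mask
255 - 255 = 0
255 - 255 = 0
255 - 248 = 7
255 - 0 = 255
Wildcard: 0.0.7.255


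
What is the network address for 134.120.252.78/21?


IP:   10000110.01111000.11111100.01001110
Mask: 11111111.11111111.11111000.00000000
AND operation:
Net:  10000110.01111000.11111000.00000000
Network: 134.120.248.0/21


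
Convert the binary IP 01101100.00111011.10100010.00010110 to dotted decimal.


01101100 = 108
00111011 = 59
10100010 = 162
00010110 = 22
IP: 108.59.162.22


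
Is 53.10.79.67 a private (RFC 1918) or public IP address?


RFC 1918 private ranges:
  10.0.0.0/8 (10.0.0.0 - 10.255.255.255)
  172.16.0.0/12 (172.16.0.0 - 172.31.255.255)
  192.168.0.0/16 (192.168.0.0 - 192.168.255.255)
Public (not in any RFC 1918 range)


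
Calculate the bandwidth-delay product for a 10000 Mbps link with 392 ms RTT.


BDP = bandwidth * RTT
= 10000 Mbps * 392 ms
= 10000 * 1e6 * 392 / 1000 bits
= 3920000000 bits
= 490000000 bytes
= 478515.625 KB
BDP = 3920000000 bits (490000000 bytes)


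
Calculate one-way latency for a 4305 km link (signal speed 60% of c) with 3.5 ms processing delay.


Speed = 0.6 * 3e5 km/s = 180000 km/s
Propagation delay = 4305 / 180000 = 0.0239 s = 23.9167 ms
Processing delay = 3.5 ms
Total one-way latency = 27.4167 ms


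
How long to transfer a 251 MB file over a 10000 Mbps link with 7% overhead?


Effective throughput = 10000 * (1 - 7/100) = 9300 Mbps
File size in Mb = 251 * 8 = 2008 Mb
Time = 2008 / 9300
Time = 0.2159 seconds


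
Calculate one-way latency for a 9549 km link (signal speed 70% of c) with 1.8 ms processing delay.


Speed = 0.7 * 3e5 km/s = 210000 km/s
Propagation delay = 9549 / 210000 = 0.0455 s = 45.4714 ms
Processing delay = 1.8 ms
Total one-way latency = 47.2714 ms


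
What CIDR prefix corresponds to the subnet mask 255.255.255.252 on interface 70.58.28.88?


Binary: 11111111.11111111.11111111.11111100
Count leading 1s
Prefix: /30


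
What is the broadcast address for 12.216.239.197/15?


Network: 12.216.0.0/15
Host bits = 17
Set all host bits to 1:
Broadcast: 12.217.255.255


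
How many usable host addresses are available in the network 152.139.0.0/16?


Host bits = 32 - 16 = 16
Total addresses = 2^16 = 65536
Usable = total - 2 (network and broadcast)
Usable hosts: 65534


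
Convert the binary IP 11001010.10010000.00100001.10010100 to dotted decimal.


11001010 = 202
10010000 = 144
00100001 = 33
10010100 = 148
IP: 202.144.33.148


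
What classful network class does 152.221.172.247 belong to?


First octet: 152
Binary: 10011000
10xxxxxx -> Class B (128-191)
Class B, default mask 255.255.0.0 (/16)


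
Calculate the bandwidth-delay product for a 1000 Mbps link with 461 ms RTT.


BDP = bandwidth * RTT
= 1000 Mbps * 461 ms
= 1000 * 1e6 * 461 / 1000 bits
= 461000000 bits
= 57625000 bytes
= 56274.4141 KB
BDP = 461000000 bits (57625000 bytes)


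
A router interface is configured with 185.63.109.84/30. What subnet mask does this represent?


/30 means 30 network bits, 2 host bits
Binary: 11111111111111111111111111111100
Mask: 255.255.255.252


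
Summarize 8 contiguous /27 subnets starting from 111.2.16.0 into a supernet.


Original prefix: /27
Number of subnets: 8 = 2^3
New prefix = 27 - 3 = 24
Supernet: 111.2.16.0/24


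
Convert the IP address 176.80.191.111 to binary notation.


176 = 10110000
80 = 01010000
191 = 10111111
111 = 01101111
Binary: 10110000.01010000.10111111.01101111


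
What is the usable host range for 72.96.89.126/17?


Network: 72.96.0.0
Broadcast: 72.96.127.255
First usable = network + 1
Last usable = broadcast - 1
Range: 72.96.0.1 to 72.96.127.254


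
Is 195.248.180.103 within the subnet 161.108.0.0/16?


Subnet network: 161.108.0.0
Test IP AND mask: 195.248.0.0
No, 195.248.180.103 is not in 161.108.0.0/16


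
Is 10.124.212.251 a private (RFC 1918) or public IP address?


RFC 1918 private ranges:
  10.0.0.0/8 (10.0.0.0 - 10.255.255.255)
  172.16.0.0/12 (172.16.0.0 - 172.31.255.255)
  192.168.0.0/16 (192.168.0.0 - 192.168.255.255)
Private (in 10.0.0.0/8)


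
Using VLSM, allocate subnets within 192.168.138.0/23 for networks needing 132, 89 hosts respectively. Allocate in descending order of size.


132 hosts -> /24 (254 usable): 192.168.138.0/24
89 hosts -> /25 (126 usable): 192.168.139.0/25
Allocation: 192.168.138.0/24 (132 hosts, 254 usable); 192.168.139.0/25 (89 hosts, 126 usable)


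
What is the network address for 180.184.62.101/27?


IP:   10110100.10111000.00111110.01100101
Mask: 11111111.11111111.11111111.11100000
AND operation:
Net:  10110100.10111000.00111110.01100000
Network: 180.184.62.96/27


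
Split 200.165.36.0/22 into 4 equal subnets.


New prefix = 22 + 2 = 24
Each subnet has 256 addresses
  200.165.36.0/24
  200.165.37.0/24
  200.165.38.0/24
  200.165.39.0/24
Subnets: 200.165.36.0/24, 200.165.37.0/24, 200.165.38.0/24, 200.165.39.0/24


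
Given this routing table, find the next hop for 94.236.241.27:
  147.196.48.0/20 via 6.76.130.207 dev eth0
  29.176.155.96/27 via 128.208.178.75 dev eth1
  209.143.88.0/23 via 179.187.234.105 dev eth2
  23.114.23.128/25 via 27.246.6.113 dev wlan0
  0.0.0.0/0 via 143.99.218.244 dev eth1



Longest prefix match for 94.236.241.27:
  /20 147.196.48.0: no
  /27 29.176.155.96: no
  /23 209.143.88.0: no
  /25 23.114.23.128: no
  /0 0.0.0.0: MATCH
Selected: next-hop 143.99.218.244 via eth1 (matched /0)


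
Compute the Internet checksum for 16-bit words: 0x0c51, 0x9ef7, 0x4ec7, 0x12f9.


Sum all words (with carry folding):
+ 0x0c51 = 0x0c51
+ 0x9ef7 = 0xab48
+ 0x4ec7 = 0xfa0f
+ 0x12f9 = 0x0d09
One's complement: ~0x0d09
Checksum = 0xf2f6


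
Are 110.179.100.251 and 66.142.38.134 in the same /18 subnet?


Mask: 255.255.192.0
110.179.100.251 AND mask = 110.179.64.0
66.142.38.134 AND mask = 66.142.0.0
No, different subnets (110.179.64.0 vs 66.142.0.0)


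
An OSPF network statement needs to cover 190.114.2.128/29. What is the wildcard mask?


Subnet mask: 255.255.255.248
Wildcard = 255.255.255.255 - subnet mask
255 - 255 = 0
255 - 255 = 0
255 - 255 = 0
255 - 248 = 7
Wildcard: 0.0.0.7


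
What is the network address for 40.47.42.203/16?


IP:   00101000.00101111.00101010.11001011
Mask: 11111111.11111111.00000000.00000000
AND operation:
Net:  00101000.00101111.00000000.00000000
Network: 40.47.0.0/16


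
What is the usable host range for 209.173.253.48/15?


Network: 209.172.0.0
Broadcast: 209.173.255.255
First usable = network + 1
Last usable = broadcast - 1
Range: 209.172.0.1 to 209.173.255.254


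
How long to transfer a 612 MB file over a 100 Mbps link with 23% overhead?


Effective throughput = 100 * (1 - 23/100) = 77 Mbps
File size in Mb = 612 * 8 = 4896 Mb
Time = 4896 / 77
Time = 63.5844 seconds


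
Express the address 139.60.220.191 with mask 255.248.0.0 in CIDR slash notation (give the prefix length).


Binary: 11111111.11111000.00000000.00000000
Count leading 1s
Prefix: /13


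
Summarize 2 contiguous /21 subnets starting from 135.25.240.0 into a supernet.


Original prefix: /21
Number of subnets: 2 = 2^1
New prefix = 21 - 1 = 20
Supernet: 135.25.240.0/20


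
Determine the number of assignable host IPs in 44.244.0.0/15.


Host bits = 32 - 15 = 17
Total addresses = 2^17 = 131072
Usable = total - 2 (network and broadcast)
Usable hosts: 131070


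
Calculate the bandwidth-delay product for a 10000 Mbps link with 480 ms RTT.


BDP = bandwidth * RTT
= 10000 Mbps * 480 ms
= 10000 * 1e6 * 480 / 1000 bits
= 4800000000 bits
= 600000000 bytes
= 585937.5 KB
BDP = 4800000000 bits (600000000 bytes)


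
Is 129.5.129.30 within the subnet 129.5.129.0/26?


Subnet network: 129.5.129.0
Test IP AND mask: 129.5.129.0
Yes, 129.5.129.30 is in 129.5.129.0/26


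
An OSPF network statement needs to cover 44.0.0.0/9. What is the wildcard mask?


Subnet mask: 255.128.0.0
Wildcard = 255.255.255.255 - subnet mask
255 - 255 = 0
255 - 128 = 127
255 - 0 = 255
255 - 0 = 255
Wildcard: 0.127.255.255


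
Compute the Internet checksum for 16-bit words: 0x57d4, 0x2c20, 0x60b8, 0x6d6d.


Sum all words (with carry folding):
+ 0x57d4 = 0x57d4
+ 0x2c20 = 0x83f4
+ 0x60b8 = 0xe4ac
+ 0x6d6d = 0x521a
One's complement: ~0x521a
Checksum = 0xade5


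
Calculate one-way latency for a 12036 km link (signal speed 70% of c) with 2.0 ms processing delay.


Speed = 0.7 * 3e5 km/s = 210000 km/s
Propagation delay = 12036 / 210000 = 0.0573 s = 57.3143 ms
Processing delay = 2.0 ms
Total one-way latency = 59.3143 ms


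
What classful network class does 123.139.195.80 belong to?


First octet: 123
Binary: 01111011
0xxxxxxx -> Class A (1-126)
Class A, default mask 255.0.0.0 (/8)


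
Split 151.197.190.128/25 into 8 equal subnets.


New prefix = 25 + 3 = 28
Each subnet has 16 addresses
  151.197.190.128/28
  151.197.190.144/28
  151.197.190.160/28
  151.197.190.176/28
  151.197.190.192/28
  151.197.190.208/28
  151.197.190.224/28
  151.197.190.240/28
Subnets: 151.197.190.128/28, 151.197.190.144/28, 151.197.190.160/28, 151.197.190.176/28, 151.197.190.192/28, 151.197.190.208/28, 151.197.190.224/28, 151.197.190.240/28


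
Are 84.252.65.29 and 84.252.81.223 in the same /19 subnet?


Mask: 255.255.224.0
84.252.65.29 AND mask = 84.252.64.0
84.252.81.223 AND mask = 84.252.64.0
Yes, same subnet (84.252.64.0)


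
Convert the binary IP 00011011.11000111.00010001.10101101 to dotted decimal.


00011011 = 27
11000111 = 199
00010001 = 17
10101101 = 173
IP: 27.199.17.173


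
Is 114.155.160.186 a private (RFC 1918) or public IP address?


RFC 1918 private ranges:
  10.0.0.0/8 (10.0.0.0 - 10.255.255.255)
  172.16.0.0/12 (172.16.0.0 - 172.31.255.255)
  192.168.0.0/16 (192.168.0.0 - 192.168.255.255)
Public (not in any RFC 1918 range)


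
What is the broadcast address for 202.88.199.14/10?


Network: 202.64.0.0/10
Host bits = 22
Set all host bits to 1:
Broadcast: 202.127.255.255


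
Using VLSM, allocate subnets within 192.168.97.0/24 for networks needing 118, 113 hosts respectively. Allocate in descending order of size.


118 hosts -> /25 (126 usable): 192.168.97.0/25
113 hosts -> /25 (126 usable): 192.168.97.128/25
Allocation: 192.168.97.0/25 (118 hosts, 126 usable); 192.168.97.128/25 (113 hosts, 126 usable)


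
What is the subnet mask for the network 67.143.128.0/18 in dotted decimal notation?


/18 means 18 network bits, 14 host bits
Binary: 11111111111111111100000000000000
Mask: 255.255.192.0


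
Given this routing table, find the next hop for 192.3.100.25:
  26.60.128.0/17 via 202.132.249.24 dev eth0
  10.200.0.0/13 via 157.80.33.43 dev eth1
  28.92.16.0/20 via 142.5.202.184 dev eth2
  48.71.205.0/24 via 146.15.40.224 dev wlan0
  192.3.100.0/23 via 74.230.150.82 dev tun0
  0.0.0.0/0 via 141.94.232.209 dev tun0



Longest prefix match for 192.3.100.25:
  /17 26.60.128.0: no
  /13 10.200.0.0: no
  /20 28.92.16.0: no
  /24 48.71.205.0: no
  /23 192.3.100.0: MATCH
  /0 0.0.0.0: MATCH
Selected: next-hop 74.230.150.82 via tun0 (matched /23)


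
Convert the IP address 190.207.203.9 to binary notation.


190 = 10111110
207 = 11001111
203 = 11001011
9 = 00001001
Binary: 10111110.11001111.11001011.00001001


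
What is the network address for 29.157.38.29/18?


IP:   00011101.10011101.00100110.00011101
Mask: 11111111.11111111.11000000.00000000
AND operation:
Net:  00011101.10011101.00000000.00000000
Network: 29.157.0.0/18


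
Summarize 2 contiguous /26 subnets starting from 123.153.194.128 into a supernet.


Original prefix: /26
Number of subnets: 2 = 2^1
New prefix = 26 - 1 = 25
Supernet: 123.153.194.128/25


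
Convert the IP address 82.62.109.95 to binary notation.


82 = 01010010
62 = 00111110
109 = 01101101
95 = 01011111
Binary: 01010010.00111110.01101101.01011111


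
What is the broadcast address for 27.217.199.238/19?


Network: 27.217.192.0/19
Host bits = 13
Set all host bits to 1:
Broadcast: 27.217.223.255


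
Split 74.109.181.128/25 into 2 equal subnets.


New prefix = 25 + 1 = 26
Each subnet has 64 addresses
  74.109.181.128/26
  74.109.181.192/26
Subnets: 74.109.181.128/26, 74.109.181.192/26


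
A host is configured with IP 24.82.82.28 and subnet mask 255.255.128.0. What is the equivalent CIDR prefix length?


Binary: 11111111.11111111.10000000.00000000
Count leading 1s
Prefix: /17


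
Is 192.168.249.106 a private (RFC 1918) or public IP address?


RFC 1918 private ranges:
  10.0.0.0/8 (10.0.0.0 - 10.255.255.255)
  172.16.0.0/12 (172.16.0.0 - 172.31.255.255)
  192.168.0.0/16 (192.168.0.0 - 192.168.255.255)
Private (in 192.168.0.0/16)


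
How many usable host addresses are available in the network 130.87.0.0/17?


Host bits = 32 - 17 = 15
Total addresses = 2^15 = 32768
Usable = total - 2 (network and broadcast)
Usable hosts: 32766


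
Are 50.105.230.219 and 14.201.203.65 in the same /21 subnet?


Mask: 255.255.248.0
50.105.230.219 AND mask = 50.105.224.0
14.201.203.65 AND mask = 14.201.200.0
No, different subnets (50.105.224.0 vs 14.201.200.0)


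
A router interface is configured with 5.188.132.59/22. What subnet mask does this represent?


/22 means 22 network bits, 10 host bits
Binary: 11111111111111111111110000000000
Mask: 255.255.252.0


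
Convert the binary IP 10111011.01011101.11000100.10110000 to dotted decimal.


10111011 = 187
01011101 = 93
11000100 = 196
10110000 = 176
IP: 187.93.196.176


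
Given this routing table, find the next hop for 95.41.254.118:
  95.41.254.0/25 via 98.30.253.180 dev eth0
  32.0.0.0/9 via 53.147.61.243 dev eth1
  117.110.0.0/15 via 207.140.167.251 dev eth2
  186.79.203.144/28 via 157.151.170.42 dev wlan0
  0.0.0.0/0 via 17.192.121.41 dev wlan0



Longest prefix match for 95.41.254.118:
  /25 95.41.254.0: MATCH
  /9 32.0.0.0: no
  /15 117.110.0.0: no
  /28 186.79.203.144: no
  /0 0.0.0.0: MATCH
Selected: next-hop 98.30.253.180 via eth0 (matched /25)


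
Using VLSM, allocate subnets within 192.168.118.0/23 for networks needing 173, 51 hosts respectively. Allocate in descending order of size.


173 hosts -> /24 (254 usable): 192.168.118.0/24
51 hosts -> /26 (62 usable): 192.168.119.0/26
Allocation: 192.168.118.0/24 (173 hosts, 254 usable); 192.168.119.0/26 (51 hosts, 62 usable)


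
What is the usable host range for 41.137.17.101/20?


Network: 41.137.16.0
Broadcast: 41.137.31.255
First usable = network + 1
Last usable = broadcast - 1
Range: 41.137.16.1 to 41.137.31.254


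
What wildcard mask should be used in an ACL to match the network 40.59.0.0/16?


Subnet mask: 255.255.0.0
Wildcard = 255.255.255.255 - subnet mask
255 - 255 = 0
255 - 255 = 0
255 - 0 = 255
255 - 0 = 255
Wildcard: 0.0.255.255


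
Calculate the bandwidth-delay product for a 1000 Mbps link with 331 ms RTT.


BDP = bandwidth * RTT
= 1000 Mbps * 331 ms
= 1000 * 1e6 * 331 / 1000 bits
= 331000000 bits
= 41375000 bytes
= 40405.2734 KB
BDP = 331000000 bits (41375000 bytes)


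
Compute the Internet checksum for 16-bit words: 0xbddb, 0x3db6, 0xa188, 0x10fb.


Sum all words (with carry folding):
+ 0xbddb = 0xbddb
+ 0x3db6 = 0xfb91
+ 0xa188 = 0x9d1a
+ 0x10fb = 0xae15
One's complement: ~0xae15
Checksum = 0x51ea


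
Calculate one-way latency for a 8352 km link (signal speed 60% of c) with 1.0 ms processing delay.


Speed = 0.6 * 3e5 km/s = 180000 km/s
Propagation delay = 8352 / 180000 = 0.0464 s = 46.4 ms
Processing delay = 1.0 ms
Total one-way latency = 47.4 ms


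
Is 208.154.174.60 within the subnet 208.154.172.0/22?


Subnet network: 208.154.172.0
Test IP AND mask: 208.154.172.0
Yes, 208.154.174.60 is in 208.154.172.0/22


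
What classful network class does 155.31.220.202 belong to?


First octet: 155
Binary: 10011011
10xxxxxx -> Class B (128-191)
Class B, default mask 255.255.0.0 (/16)


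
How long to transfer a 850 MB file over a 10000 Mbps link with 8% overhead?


Effective throughput = 10000 * (1 - 8/100) = 9200 Mbps
File size in Mb = 850 * 8 = 6800 Mb
Time = 6800 / 9200
Time = 0.7391 seconds


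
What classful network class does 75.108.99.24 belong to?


First octet: 75
Binary: 01001011
0xxxxxxx -> Class A (1-126)
Class A, default mask 255.0.0.0 (/8)


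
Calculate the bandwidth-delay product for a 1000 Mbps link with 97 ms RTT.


BDP = bandwidth * RTT
= 1000 Mbps * 97 ms
= 1000 * 1e6 * 97 / 1000 bits
= 97000000 bits
= 12125000 bytes
= 11840.8203 KB
BDP = 97000000 bits (12125000 bytes)


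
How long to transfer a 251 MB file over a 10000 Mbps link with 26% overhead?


Effective throughput = 10000 * (1 - 26/100) = 7400 Mbps
File size in Mb = 251 * 8 = 2008 Mb
Time = 2008 / 7400
Time = 0.2714 seconds


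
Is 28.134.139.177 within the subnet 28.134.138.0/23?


Subnet network: 28.134.138.0
Test IP AND mask: 28.134.138.0
Yes, 28.134.139.177 is in 28.134.138.0/23


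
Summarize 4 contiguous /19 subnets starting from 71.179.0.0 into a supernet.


Original prefix: /19
Number of subnets: 4 = 2^2
New prefix = 19 - 2 = 17
Supernet: 71.179.0.0/17


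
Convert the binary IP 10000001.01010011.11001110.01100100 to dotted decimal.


10000001 = 129
01010011 = 83
11001110 = 206
01100100 = 100
IP: 129.83.206.100


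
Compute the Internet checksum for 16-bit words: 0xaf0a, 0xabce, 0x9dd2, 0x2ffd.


Sum all words (with carry folding):
+ 0xaf0a = 0xaf0a
+ 0xabce = 0x5ad9
+ 0x9dd2 = 0xf8ab
+ 0x2ffd = 0x28a9
One's complement: ~0x28a9
Checksum = 0xd756


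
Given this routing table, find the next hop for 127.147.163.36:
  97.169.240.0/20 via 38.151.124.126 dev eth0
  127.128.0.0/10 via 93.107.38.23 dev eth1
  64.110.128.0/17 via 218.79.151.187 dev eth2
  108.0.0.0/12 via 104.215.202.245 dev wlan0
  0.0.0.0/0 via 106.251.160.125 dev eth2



Longest prefix match for 127.147.163.36:
  /20 97.169.240.0: no
  /10 127.128.0.0: MATCH
  /17 64.110.128.0: no
  /12 108.0.0.0: no
  /0 0.0.0.0: MATCH
Selected: next-hop 93.107.38.23 via eth1 (matched /10)


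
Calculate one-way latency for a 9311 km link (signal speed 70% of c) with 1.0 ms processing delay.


Speed = 0.7 * 3e5 km/s = 210000 km/s
Propagation delay = 9311 / 210000 = 0.0443 s = 44.3381 ms
Processing delay = 1.0 ms
Total one-way latency = 45.3381 ms


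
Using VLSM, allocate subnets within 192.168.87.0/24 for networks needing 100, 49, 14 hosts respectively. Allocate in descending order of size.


100 hosts -> /25 (126 usable): 192.168.87.0/25
49 hosts -> /26 (62 usable): 192.168.87.128/26
14 hosts -> /28 (14 usable): 192.168.87.192/28
Allocation: 192.168.87.0/25 (100 hosts, 126 usable); 192.168.87.128/26 (49 hosts, 62 usable); 192.168.87.192/28 (14 hosts, 14 usable)


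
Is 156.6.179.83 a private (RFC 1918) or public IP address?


RFC 1918 private ranges:
  10.0.0.0/8 (10.0.0.0 - 10.255.255.255)
  172.16.0.0/12 (172.16.0.0 - 172.31.255.255)
  192.168.0.0/16 (192.168.0.0 - 192.168.255.255)
Public (not in any RFC 1918 range)


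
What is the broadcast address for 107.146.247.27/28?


Network: 107.146.247.16/28
Host bits = 4
Set all host bits to 1:
Broadcast: 107.146.247.31


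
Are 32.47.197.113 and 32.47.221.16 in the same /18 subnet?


Mask: 255.255.192.0
32.47.197.113 AND mask = 32.47.192.0
32.47.221.16 AND mask = 32.47.192.0
Yes, same subnet (32.47.192.0)


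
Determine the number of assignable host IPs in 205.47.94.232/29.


Host bits = 32 - 29 = 3
Total addresses = 2^3 = 8
Usable = total - 2 (network and broadcast)
Usable hosts: 6


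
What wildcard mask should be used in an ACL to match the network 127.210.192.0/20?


Subnet mask: 255.255.240.0
Wildcard = 255.255.255.255 - subnet mask
255 - 255 = 0
255 - 255 = 0
255 - 240 = 15
255 - 0 = 255
Wildcard: 0.0.15.255


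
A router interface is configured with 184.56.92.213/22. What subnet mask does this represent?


/22 means 22 network bits, 10 host bits
Binary: 11111111111111111111110000000000
Mask: 255.255.252.0


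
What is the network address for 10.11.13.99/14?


IP:   00001010.00001011.00001101.01100011
Mask: 11111111.11111100.00000000.00000000
AND operation:
Net:  00001010.00001000.00000000.00000000
Network: 10.8.0.0/14


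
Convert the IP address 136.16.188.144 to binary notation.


136 = 10001000
16 = 00010000
188 = 10111100
144 = 10010000
Binary: 10001000.00010000.10111100.10010000


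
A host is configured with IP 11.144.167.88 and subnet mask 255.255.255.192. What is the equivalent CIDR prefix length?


Binary: 11111111.11111111.11111111.11000000
Count leading 1s
Prefix: /26


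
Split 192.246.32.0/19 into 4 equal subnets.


New prefix = 19 + 2 = 21
Each subnet has 2048 addresses
  192.246.32.0/21
  192.246.40.0/21
  192.246.48.0/21
  192.246.56.0/21
Subnets: 192.246.32.0/21, 192.246.40.0/21, 192.246.48.0/21, 192.246.56.0/21


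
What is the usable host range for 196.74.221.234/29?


Network: 196.74.221.232
Broadcast: 196.74.221.239
First usable = network + 1
Last usable = broadcast - 1
Range: 196.74.221.233 to 196.74.221.238


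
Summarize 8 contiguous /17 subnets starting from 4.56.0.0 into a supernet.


Original prefix: /17
Number of subnets: 8 = 2^3
New prefix = 17 - 3 = 14
Supernet: 4.56.0.0/14


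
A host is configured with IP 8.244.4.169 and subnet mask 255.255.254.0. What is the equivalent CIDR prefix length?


Binary: 11111111.11111111.11111110.00000000
Count leading 1s
Prefix: /23


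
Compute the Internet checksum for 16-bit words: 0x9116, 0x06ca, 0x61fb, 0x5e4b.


Sum all words (with carry folding):
+ 0x9116 = 0x9116
+ 0x06ca = 0x97e0
+ 0x61fb = 0xf9db
+ 0x5e4b = 0x5827
One's complement: ~0x5827
Checksum = 0xa7d8


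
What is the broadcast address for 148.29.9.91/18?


Network: 148.29.0.0/18
Host bits = 14
Set all host bits to 1:
Broadcast: 148.29.63.255


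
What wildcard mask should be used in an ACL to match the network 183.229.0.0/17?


Subnet mask: 255.255.128.0
Wildcard = 255.255.255.255 - subnet mask
255 - 255 = 0
255 - 255 = 0
255 - 128 = 127
255 - 0 = 255
Wildcard: 0.0.127.255


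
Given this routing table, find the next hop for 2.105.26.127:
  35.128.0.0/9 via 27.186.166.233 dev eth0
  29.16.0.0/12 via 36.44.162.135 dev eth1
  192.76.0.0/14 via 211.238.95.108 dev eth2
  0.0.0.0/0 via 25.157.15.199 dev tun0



Longest prefix match for 2.105.26.127:
  /9 35.128.0.0: no
  /12 29.16.0.0: no
  /14 192.76.0.0: no
  /0 0.0.0.0: MATCH
Selected: next-hop 25.157.15.199 via tun0 (matched /0)


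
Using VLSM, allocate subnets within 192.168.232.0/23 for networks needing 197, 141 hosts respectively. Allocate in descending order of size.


197 hosts -> /24 (254 usable): 192.168.232.0/24
141 hosts -> /24 (254 usable): 192.168.233.0/24
Allocation: 192.168.232.0/24 (197 hosts, 254 usable); 192.168.233.0/24 (141 hosts, 254 usable)


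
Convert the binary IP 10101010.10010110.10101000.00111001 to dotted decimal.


10101010 = 170
10010110 = 150
10101000 = 168
00111001 = 57
IP: 170.150.168.57


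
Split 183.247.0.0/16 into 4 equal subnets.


New prefix = 16 + 2 = 18
Each subnet has 16384 addresses
  183.247.0.0/18
  183.247.64.0/18
  183.247.128.0/18
  183.247.192.0/18
Subnets: 183.247.0.0/18, 183.247.64.0/18, 183.247.128.0/18, 183.247.192.0/18


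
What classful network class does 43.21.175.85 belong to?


First octet: 43
Binary: 00101011
0xxxxxxx -> Class A (1-126)
Class A, default mask 255.0.0.0 (/8)


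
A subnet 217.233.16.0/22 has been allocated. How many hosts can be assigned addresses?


Host bits = 32 - 22 = 10
Total addresses = 2^10 = 1024
Usable = total - 2 (network and broadcast)
Usable hosts: 1022


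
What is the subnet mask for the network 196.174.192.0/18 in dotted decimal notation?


/18 means 18 network bits, 14 host bits
Binary: 11111111111111111100000000000000
Mask: 255.255.192.0


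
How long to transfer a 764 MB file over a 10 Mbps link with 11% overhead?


Effective throughput = 10 * (1 - 11/100) = 8.9 Mbps
File size in Mb = 764 * 8 = 6112 Mb
Time = 6112 / 8.9
Time = 686.7416 seconds


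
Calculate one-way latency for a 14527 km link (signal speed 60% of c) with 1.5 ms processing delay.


Speed = 0.6 * 3e5 km/s = 180000 km/s
Propagation delay = 14527 / 180000 = 0.0807 s = 80.7056 ms
Processing delay = 1.5 ms
Total one-way latency = 82.2056 ms


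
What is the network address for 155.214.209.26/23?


IP:   10011011.11010110.11010001.00011010
Mask: 11111111.11111111.11111110.00000000
AND operation:
Net:  10011011.11010110.11010000.00000000
Network: 155.214.208.0/23


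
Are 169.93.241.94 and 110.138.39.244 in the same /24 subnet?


Mask: 255.255.255.0
169.93.241.94 AND mask = 169.93.241.0
110.138.39.244 AND mask = 110.138.39.0
No, different subnets (169.93.241.0 vs 110.138.39.0)


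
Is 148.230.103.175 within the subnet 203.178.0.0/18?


Subnet network: 203.178.0.0
Test IP AND mask: 148.230.64.0
No, 148.230.103.175 is not in 203.178.0.0/18


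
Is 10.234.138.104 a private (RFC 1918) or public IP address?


RFC 1918 private ranges:
  10.0.0.0/8 (10.0.0.0 - 10.255.255.255)
  172.16.0.0/12 (172.16.0.0 - 172.31.255.255)
  192.168.0.0/16 (192.168.0.0 - 192.168.255.255)
Private (in 10.0.0.0/8)


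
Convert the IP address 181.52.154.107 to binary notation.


181 = 10110101
52 = 00110100
154 = 10011010
107 = 01101011
Binary: 10110101.00110100.10011010.01101011


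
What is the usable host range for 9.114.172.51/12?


Network: 9.112.0.0
Broadcast: 9.127.255.255
First usable = network + 1
Last usable = broadcast - 1
Range: 9.112.0.1 to 9.127.255.254


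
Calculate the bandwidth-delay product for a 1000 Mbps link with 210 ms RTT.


BDP = bandwidth * RTT
= 1000 Mbps * 210 ms
= 1000 * 1e6 * 210 / 1000 bits
= 210000000 bits
= 26250000 bytes
= 25634.7656 KB
BDP = 210000000 bits (26250000 bytes)


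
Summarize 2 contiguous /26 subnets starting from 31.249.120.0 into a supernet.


Original prefix: /26
Number of subnets: 2 = 2^1
New prefix = 26 - 1 = 25
Supernet: 31.249.120.0/25


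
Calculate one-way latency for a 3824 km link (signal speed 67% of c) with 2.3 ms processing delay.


Speed = 0.67 * 3e5 km/s = 201000 km/s
Propagation delay = 3824 / 201000 = 0.019 s = 19.0249 ms
Processing delay = 2.3 ms
Total one-way latency = 21.3249 ms


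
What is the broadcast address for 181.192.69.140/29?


Network: 181.192.69.136/29
Host bits = 3
Set all host bits to 1:
Broadcast: 181.192.69.143


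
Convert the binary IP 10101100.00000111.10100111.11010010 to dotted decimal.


10101100 = 172
00000111 = 7
10100111 = 167
11010010 = 210
IP: 172.7.167.210


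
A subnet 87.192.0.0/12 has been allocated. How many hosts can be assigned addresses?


Host bits = 32 - 12 = 20
Total addresses = 2^20 = 1048576
Usable = total - 2 (network and broadcast)
Usable hosts: 1048574


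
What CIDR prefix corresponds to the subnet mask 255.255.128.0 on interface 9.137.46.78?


Binary: 11111111.11111111.10000000.00000000
Count leading 1s
Prefix: /17


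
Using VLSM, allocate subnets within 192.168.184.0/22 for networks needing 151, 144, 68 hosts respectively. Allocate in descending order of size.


151 hosts -> /24 (254 usable): 192.168.184.0/24
144 hosts -> /24 (254 usable): 192.168.185.0/24
68 hosts -> /25 (126 usable): 192.168.186.0/25
Allocation: 192.168.184.0/24 (151 hosts, 254 usable); 192.168.185.0/24 (144 hosts, 254 usable); 192.168.186.0/25 (68 hosts, 126 usable)


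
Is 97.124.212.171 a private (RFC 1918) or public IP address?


RFC 1918 private ranges:
  10.0.0.0/8 (10.0.0.0 - 10.255.255.255)
  172.16.0.0/12 (172.16.0.0 - 172.31.255.255)
  192.168.0.0/16 (192.168.0.0 - 192.168.255.255)
Public (not in any RFC 1918 range)


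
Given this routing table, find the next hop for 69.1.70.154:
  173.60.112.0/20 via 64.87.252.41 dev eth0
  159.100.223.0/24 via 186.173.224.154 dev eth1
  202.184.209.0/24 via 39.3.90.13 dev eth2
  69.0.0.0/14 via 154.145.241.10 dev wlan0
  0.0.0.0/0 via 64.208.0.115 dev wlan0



Longest prefix match for 69.1.70.154:
  /20 173.60.112.0: no
  /24 159.100.223.0: no
  /24 202.184.209.0: no
  /14 69.0.0.0: MATCH
  /0 0.0.0.0: MATCH
Selected: next-hop 154.145.241.10 via wlan0 (matched /14)


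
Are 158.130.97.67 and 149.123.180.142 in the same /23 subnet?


Mask: 255.255.254.0
158.130.97.67 AND mask = 158.130.96.0
149.123.180.142 AND mask = 149.123.180.0
No, different subnets (158.130.96.0 vs 149.123.180.0)


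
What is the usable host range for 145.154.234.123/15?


Network: 145.154.0.0
Broadcast: 145.155.255.255
First usable = network + 1
Last usable = broadcast - 1
Range: 145.154.0.1 to 145.155.255.254


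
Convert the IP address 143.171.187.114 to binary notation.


143 = 10001111
171 = 10101011
187 = 10111011
114 = 01110010
Binary: 10001111.10101011.10111011.01110010


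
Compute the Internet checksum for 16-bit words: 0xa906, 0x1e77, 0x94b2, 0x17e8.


Sum all words (with carry folding):
+ 0xa906 = 0xa906
+ 0x1e77 = 0xc77d
+ 0x94b2 = 0x5c30
+ 0x17e8 = 0x7418
One's complement: ~0x7418
Checksum = 0x8be7


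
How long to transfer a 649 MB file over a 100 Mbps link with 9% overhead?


Effective throughput = 100 * (1 - 9/100) = 91 Mbps
File size in Mb = 649 * 8 = 5192 Mb
Time = 5192 / 91
Time = 57.0549 seconds


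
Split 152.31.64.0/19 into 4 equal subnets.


New prefix = 19 + 2 = 21
Each subnet has 2048 addresses
  152.31.64.0/21
  152.31.72.0/21
  152.31.80.0/21
  152.31.88.0/21
Subnets: 152.31.64.0/21, 152.31.72.0/21, 152.31.80.0/21, 152.31.88.0/21


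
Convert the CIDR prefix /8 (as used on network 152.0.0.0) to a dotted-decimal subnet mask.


/8 means 8 network bits, 24 host bits
Binary: 11111111000000000000000000000000
Mask: 255.0.0.0


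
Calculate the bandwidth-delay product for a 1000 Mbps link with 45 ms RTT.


BDP = bandwidth * RTT
= 1000 Mbps * 45 ms
= 1000 * 1e6 * 45 / 1000 bits
= 45000000 bits
= 5625000 bytes
= 5493.1641 KB
BDP = 45000000 bits (5625000 bytes)


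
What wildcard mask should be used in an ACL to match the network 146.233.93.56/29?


Subnet mask: 255.255.255.248
Wildcard = 255.255.255.255 - subnet mask
255 - 255 = 0
255 - 255 = 0
255 - 255 = 0
255 - 248 = 7
Wildcard: 0.0.0.7


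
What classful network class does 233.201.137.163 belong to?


First octet: 233
Binary: 11101001
1110xxxx -> Class D (224-239)
Class D (multicast), default mask N/A


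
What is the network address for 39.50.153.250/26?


IP:   00100111.00110010.10011001.11111010
Mask: 11111111.11111111.11111111.11000000
AND operation:
Net:  00100111.00110010.10011001.11000000
Network: 39.50.153.192/26


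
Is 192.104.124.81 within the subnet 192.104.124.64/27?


Subnet network: 192.104.124.64
Test IP AND mask: 192.104.124.64
Yes, 192.104.124.81 is in 192.104.124.64/27


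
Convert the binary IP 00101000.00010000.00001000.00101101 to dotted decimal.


00101000 = 40
00010000 = 16
00001000 = 8
00101101 = 45
IP: 40.16.8.45


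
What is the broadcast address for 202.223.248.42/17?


Network: 202.223.128.0/17
Host bits = 15
Set all host bits to 1:
Broadcast: 202.223.255.255


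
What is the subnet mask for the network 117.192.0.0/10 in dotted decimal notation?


/10 means 10 network bits, 22 host bits
Binary: 11111111110000000000000000000000
Mask: 255.192.0.0


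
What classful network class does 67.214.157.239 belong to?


First octet: 67
Binary: 01000011
0xxxxxxx -> Class A (1-126)
Class A, default mask 255.0.0.0 (/8)


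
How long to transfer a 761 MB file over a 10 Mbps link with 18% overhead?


Effective throughput = 10 * (1 - 18/100) = 8.2 Mbps
File size in Mb = 761 * 8 = 6088 Mb
Time = 6088 / 8.2
Time = 742.439 seconds


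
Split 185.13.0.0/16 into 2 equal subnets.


New prefix = 16 + 1 = 17
Each subnet has 32768 addresses
  185.13.0.0/17
  185.13.128.0/17
Subnets: 185.13.0.0/17, 185.13.128.0/17
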